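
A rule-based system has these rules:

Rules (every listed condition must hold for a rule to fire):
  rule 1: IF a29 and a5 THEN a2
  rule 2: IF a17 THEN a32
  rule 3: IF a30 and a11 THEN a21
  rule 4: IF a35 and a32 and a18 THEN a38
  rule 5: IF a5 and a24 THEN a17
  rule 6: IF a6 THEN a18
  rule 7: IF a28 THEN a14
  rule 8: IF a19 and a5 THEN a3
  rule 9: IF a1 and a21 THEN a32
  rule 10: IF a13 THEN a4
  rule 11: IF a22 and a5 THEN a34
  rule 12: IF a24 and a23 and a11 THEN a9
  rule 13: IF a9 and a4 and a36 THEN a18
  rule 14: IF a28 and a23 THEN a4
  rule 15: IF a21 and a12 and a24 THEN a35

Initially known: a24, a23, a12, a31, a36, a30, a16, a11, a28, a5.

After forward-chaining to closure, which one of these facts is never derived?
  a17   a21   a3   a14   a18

a3

Round 1: rule 3 [IF a30 and a11 THEN a21]; rule 5 [IF a5 and a24 THEN a17]; rule 7 [IF a28 THEN a14]; rule 12 [IF a24 and a23 and a11 THEN a9]; rule 14 [IF a28 and a23 THEN a4]. New: a21, a17, a14, a9, a4.
Round 2: rule 2 [IF a17 THEN a32]; rule 13 [IF a9 and a4 and a36 THEN a18]; rule 15 [IF a21 and a12 and a24 THEN a35]. New: a32, a18, a35.
Round 3: rule 4 [IF a35 and a32 and a18 THEN a38]. New: a38.
Derived: a21 (round 1), a17 (round 1), a18 (round 2), a14 (round 1). a3 never appears in any round.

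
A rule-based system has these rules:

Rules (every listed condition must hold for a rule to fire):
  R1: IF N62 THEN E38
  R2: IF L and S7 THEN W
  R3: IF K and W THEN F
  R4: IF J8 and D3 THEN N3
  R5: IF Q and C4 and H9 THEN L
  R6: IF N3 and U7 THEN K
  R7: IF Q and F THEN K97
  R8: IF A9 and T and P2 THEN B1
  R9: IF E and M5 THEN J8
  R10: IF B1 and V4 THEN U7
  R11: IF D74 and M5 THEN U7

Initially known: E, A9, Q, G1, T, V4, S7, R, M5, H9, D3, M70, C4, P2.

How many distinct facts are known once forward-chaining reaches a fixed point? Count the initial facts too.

Round 1: R5 [IF Q and C4 and H9 THEN L]; R8 [IF A9 and T and P2 THEN B1]; R9 [IF E and M5 THEN J8]. New: L, B1, J8.
Round 2: R2 [IF L and S7 THEN W]; R4 [IF J8 and D3 THEN N3]; R10 [IF B1 and V4 THEN U7]. New: W, N3, U7.
Round 3: R6 [IF N3 and U7 THEN K]. New: K.
Round 4: R3 [IF K and W THEN F]. New: F.
Round 5: R7 [IF Q and F THEN K97]. New: K97.
Closure: {A9, B1, C4, D3, E, F, G1, H9, J8, K, K97, L, M5, M70, N3, P2, Q, R, S7, T, U7, V4, W} — 23 facts.

23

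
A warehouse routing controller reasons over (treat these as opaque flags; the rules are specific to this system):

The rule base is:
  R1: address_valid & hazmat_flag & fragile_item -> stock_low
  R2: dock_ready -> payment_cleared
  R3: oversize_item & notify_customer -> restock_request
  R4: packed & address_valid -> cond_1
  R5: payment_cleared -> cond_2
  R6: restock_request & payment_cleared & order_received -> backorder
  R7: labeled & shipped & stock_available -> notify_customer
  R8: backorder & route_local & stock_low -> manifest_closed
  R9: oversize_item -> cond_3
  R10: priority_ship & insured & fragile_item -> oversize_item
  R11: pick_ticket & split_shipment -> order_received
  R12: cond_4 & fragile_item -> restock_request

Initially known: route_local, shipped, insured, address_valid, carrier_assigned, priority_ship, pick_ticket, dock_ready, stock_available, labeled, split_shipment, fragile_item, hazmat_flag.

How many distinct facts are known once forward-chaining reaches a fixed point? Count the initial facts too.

23

Round 1: R1 [address_valid & hazmat_flag & fragile_item -> stock_low]; R2 [dock_ready -> payment_cleared]; R7 [labeled & shipped & stock_available -> notify_customer]; R10 [priority_ship & insured & fragile_item -> oversize_item]; R11 [pick_ticket & split_shipment -> order_received]. New: stock_low, payment_cleared, notify_customer, oversize_item, order_received.
Round 2: R3 [oversize_item & notify_customer -> restock_request]; R5 [payment_cleared -> cond_2]; R9 [oversize_item -> cond_3]. New: restock_request, cond_2, cond_3.
Round 3: R6 [restock_request & payment_cleared & order_received -> backorder]. New: backorder.
Round 4: R8 [backorder & route_local & stock_low -> manifest_closed]. New: manifest_closed.
Closure: {address_valid, backorder, carrier_assigned, cond_2, cond_3, dock_ready, fragile_item, hazmat_flag, insured, labeled, manifest_closed, notify_customer, order_received, oversize_item, payment_cleared, pick_ticket, priority_ship, restock_request, route_local, shipped, split_shipment, stock_available, stock_low} — 23 facts.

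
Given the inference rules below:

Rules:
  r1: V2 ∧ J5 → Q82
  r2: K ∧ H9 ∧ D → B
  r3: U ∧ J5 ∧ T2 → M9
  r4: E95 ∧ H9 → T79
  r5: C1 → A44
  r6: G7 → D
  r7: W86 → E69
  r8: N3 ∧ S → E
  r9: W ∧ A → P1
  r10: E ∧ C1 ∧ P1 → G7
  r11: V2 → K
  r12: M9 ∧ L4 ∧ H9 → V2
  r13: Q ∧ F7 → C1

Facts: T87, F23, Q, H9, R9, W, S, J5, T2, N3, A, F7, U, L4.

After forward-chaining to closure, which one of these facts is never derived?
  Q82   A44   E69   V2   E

Round 1: r3 [U ∧ J5 ∧ T2 → M9]; r8 [N3 ∧ S → E]; r9 [W ∧ A → P1]; r13 [Q ∧ F7 → C1]. Adds M9, E, P1, C1.
Round 2: r5 [C1 → A44]; r10 [E ∧ C1 ∧ P1 → G7]; r12 [M9 ∧ L4 ∧ H9 → V2]. Adds A44, G7, V2.
Round 3: r1 [V2 ∧ J5 → Q82]; r6 [G7 → D]; r11 [V2 → K]. Adds Q82, D, K.
Round 4: r2 [K ∧ H9 ∧ D → B]. Adds B.
Derived: A44 (round 2), E (round 1), Q82 (round 3), V2 (round 2). E69 never appears in any round.

E69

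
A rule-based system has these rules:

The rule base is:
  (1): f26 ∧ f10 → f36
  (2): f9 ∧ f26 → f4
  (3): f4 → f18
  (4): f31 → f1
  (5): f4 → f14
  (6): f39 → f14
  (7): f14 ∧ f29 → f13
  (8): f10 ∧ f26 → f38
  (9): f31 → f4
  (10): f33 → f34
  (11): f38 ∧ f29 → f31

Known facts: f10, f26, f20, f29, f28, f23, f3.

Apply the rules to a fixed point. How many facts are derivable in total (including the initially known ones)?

15

Round 1: (1) [f26 ∧ f10 → f36]; (8) [f10 ∧ f26 → f38]. New: f36, f38.
Round 2: (11) [f38 ∧ f29 → f31]. New: f31.
Round 3: (4) [f31 → f1]; (9) [f31 → f4]. New: f1, f4.
Round 4: (3) [f4 → f18]; (5) [f4 → f14]. New: f18, f14.
Round 5: (7) [f14 ∧ f29 → f13]. New: f13.
Closure: {f1, f10, f13, f14, f18, f20, f23, f26, f28, f29, f3, f31, f36, f38, f4} — 15 facts.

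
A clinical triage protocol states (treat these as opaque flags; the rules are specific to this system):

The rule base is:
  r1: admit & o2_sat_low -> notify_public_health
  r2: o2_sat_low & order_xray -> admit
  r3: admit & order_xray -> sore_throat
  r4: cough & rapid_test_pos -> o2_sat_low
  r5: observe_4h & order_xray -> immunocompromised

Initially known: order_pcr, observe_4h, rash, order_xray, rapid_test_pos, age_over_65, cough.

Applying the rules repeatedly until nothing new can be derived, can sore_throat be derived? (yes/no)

Round 1 — r4, r5, derive o2_sat_low, immunocompromised.
Round 2 — r2, derive admit.
Round 3 — r1, r3, derive notify_public_health, sore_throat.
sore_throat appears in round 3, so it is derivable.

yes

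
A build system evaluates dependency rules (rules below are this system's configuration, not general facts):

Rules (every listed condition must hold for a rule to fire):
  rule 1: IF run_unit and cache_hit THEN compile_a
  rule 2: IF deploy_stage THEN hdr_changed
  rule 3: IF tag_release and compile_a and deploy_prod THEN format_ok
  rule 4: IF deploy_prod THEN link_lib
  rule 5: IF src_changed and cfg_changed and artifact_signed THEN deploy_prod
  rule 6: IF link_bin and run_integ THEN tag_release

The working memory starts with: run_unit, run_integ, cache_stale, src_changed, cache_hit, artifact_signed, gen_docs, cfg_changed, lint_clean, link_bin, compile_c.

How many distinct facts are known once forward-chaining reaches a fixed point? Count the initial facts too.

Round 1 — rule 1, rule 5, rule 6, derive compile_a, deploy_prod, tag_release.
Round 2 — rule 3, rule 4, derive format_ok, link_lib.
Closure: {artifact_signed, cache_hit, cache_stale, cfg_changed, compile_a, compile_c, deploy_prod, format_ok, gen_docs, link_bin, link_lib, lint_clean, run_integ, run_unit, src_changed, tag_release} — 16 facts.

16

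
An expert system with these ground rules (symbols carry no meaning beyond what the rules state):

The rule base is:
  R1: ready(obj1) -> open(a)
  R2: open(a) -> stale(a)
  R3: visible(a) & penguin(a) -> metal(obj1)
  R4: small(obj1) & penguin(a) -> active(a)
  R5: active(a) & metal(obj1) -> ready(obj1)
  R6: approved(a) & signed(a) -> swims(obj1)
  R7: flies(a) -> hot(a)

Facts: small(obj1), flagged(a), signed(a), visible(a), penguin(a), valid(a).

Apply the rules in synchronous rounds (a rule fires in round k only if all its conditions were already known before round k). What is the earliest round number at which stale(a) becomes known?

4

Round 1 — R3, R4, derive metal(obj1), active(a).
Round 2 — R5, derive ready(obj1).
Round 3 — R1, derive open(a).
Round 4 — R2, derive stale(a).
stale(a) first appears in round 4.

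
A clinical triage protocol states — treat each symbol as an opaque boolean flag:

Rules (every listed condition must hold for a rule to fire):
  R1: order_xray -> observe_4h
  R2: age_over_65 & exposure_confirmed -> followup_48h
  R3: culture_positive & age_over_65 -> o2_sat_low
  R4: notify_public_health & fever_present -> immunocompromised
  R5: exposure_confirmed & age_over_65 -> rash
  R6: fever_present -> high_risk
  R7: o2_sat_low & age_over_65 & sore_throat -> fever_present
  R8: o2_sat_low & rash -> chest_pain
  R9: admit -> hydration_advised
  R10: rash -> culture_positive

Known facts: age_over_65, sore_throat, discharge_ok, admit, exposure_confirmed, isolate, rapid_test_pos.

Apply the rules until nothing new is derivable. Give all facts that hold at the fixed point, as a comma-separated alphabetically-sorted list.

Round 1: R2 [age_over_65 & exposure_confirmed -> followup_48h]; R5 [exposure_confirmed & age_over_65 -> rash]; R9 [admit -> hydration_advised]. New: followup_48h, rash, hydration_advised.
Round 2: R10 [rash -> culture_positive]. New: culture_positive.
Round 3: R3 [culture_positive & age_over_65 -> o2_sat_low]. New: o2_sat_low.
Round 4: R7 [o2_sat_low & age_over_65 & sore_throat -> fever_present]; R8 [o2_sat_low & rash -> chest_pain]. New: fever_present, chest_pain.
Round 5: R6 [fever_present -> high_risk]. New: high_risk.

admit, age_over_65, chest_pain, culture_positive, discharge_ok, exposure_confirmed, fever_present, followup_48h, high_risk, hydration_advised, isolate, o2_sat_low, rapid_test_pos, rash, sore_throat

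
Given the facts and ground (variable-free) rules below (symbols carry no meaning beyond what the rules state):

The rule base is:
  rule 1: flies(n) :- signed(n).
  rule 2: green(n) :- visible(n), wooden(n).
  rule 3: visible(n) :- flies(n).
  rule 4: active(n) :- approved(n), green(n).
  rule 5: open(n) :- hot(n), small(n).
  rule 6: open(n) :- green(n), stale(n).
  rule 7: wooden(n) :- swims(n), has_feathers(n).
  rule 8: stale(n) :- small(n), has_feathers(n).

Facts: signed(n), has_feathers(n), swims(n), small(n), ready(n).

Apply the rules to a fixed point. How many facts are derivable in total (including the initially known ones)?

11

Round 1 — rule 1, rule 7, rule 8, derive flies(n), wooden(n), stale(n).
Round 2 — rule 3, derive visible(n).
Round 3 — rule 2, derive green(n).
Round 4 — rule 6, derive open(n).
Closure: {flies(n), green(n), has_feathers(n), open(n), ready(n), signed(n), small(n), stale(n), swims(n), visible(n), wooden(n)} — 11 facts.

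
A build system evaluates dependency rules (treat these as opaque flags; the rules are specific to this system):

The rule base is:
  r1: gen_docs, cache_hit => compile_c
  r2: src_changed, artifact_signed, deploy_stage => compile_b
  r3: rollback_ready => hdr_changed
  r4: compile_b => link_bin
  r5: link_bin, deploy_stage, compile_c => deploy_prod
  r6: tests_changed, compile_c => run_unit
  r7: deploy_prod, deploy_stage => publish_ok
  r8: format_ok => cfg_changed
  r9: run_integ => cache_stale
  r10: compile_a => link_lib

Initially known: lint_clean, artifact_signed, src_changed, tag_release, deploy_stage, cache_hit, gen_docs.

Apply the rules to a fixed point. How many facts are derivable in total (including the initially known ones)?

Round 1 fires r1, r2, giving compile_c, compile_b.
Round 2 fires r4, giving link_bin.
Round 3 fires r5, giving deploy_prod.
Round 4 fires r7, giving publish_ok.
Closure: {artifact_signed, cache_hit, compile_b, compile_c, deploy_prod, deploy_stage, gen_docs, link_bin, lint_clean, publish_ok, src_changed, tag_release} — 12 facts.

12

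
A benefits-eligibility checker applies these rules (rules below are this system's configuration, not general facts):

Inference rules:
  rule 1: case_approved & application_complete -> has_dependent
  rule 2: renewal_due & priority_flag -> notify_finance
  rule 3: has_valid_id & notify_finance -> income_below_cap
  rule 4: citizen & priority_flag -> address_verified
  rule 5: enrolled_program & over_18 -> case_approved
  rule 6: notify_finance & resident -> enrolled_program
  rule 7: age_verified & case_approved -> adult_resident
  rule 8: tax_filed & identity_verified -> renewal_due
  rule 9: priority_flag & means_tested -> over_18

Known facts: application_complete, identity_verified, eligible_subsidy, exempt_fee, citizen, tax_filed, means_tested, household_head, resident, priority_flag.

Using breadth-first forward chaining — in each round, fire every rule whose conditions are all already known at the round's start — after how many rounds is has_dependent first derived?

Round 1 — rule 4, rule 8, rule 9, derive address_verified, renewal_due, over_18.
Round 2 — rule 2, derive notify_finance.
Round 3 — rule 6, derive enrolled_program.
Round 4 — rule 5, derive case_approved.
Round 5 — rule 1, derive has_dependent.
has_dependent first appears in round 5.

5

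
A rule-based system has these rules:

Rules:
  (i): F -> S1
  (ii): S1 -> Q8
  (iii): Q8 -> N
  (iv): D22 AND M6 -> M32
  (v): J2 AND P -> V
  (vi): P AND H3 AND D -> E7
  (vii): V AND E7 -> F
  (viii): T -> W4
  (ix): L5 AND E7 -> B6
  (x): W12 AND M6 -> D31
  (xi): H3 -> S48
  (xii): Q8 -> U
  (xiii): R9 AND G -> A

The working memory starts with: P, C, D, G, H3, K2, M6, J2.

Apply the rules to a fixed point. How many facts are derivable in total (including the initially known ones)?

[1] (v) [J2 AND P -> V]; (vi) [P AND H3 AND D -> E7]; (xi) [H3 -> S48]. ⇒ new: V, E7, S48.
[2] (vii) [V AND E7 -> F]. ⇒ new: F.
[3] (i) [F -> S1]. ⇒ new: S1.
[4] (ii) [S1 -> Q8]. ⇒ new: Q8.
[5] (iii) [Q8 -> N]; (xii) [Q8 -> U]. ⇒ new: N, U.
Closure: {C, D, E7, F, G, H3, J2, K2, M6, N, P, Q8, S1, S48, U, V} — 16 facts.

16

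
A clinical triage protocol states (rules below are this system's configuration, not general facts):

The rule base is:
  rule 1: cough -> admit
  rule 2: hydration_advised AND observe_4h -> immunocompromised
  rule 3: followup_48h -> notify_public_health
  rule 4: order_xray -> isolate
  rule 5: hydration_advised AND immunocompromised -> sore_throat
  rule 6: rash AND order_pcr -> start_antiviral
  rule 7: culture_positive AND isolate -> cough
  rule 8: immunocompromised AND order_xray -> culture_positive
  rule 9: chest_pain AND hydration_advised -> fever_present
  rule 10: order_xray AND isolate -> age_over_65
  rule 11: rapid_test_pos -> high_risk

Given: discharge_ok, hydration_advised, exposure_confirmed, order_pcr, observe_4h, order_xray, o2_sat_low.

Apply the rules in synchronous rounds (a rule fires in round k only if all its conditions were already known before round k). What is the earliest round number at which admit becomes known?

Round 1: rule 2 [hydration_advised AND observe_4h -> immunocompromised]; rule 4 [order_xray -> isolate]. Adds immunocompromised, isolate.
Round 2: rule 5 [hydration_advised AND immunocompromised -> sore_throat]; rule 8 [immunocompromised AND order_xray -> culture_positive]; rule 10 [order_xray AND isolate -> age_over_65]. Adds sore_throat, culture_positive, age_over_65.
Round 3: rule 7 [culture_positive AND isolate -> cough]. Adds cough.
Round 4: rule 1 [cough -> admit]. Adds admit.
admit first appears in round 4.

4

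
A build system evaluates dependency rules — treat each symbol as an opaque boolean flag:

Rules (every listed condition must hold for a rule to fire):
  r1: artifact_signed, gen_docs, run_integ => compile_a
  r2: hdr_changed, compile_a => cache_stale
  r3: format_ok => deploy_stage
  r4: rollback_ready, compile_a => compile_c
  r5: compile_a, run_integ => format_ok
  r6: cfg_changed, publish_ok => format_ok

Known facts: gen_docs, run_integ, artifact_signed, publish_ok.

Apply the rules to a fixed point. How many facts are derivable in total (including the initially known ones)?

Round 1 fires r1, giving compile_a.
Round 2 fires r5, giving format_ok.
Round 3 fires r3, giving deploy_stage.
Closure: {artifact_signed, compile_a, deploy_stage, format_ok, gen_docs, publish_ok, run_integ} — 7 facts.

7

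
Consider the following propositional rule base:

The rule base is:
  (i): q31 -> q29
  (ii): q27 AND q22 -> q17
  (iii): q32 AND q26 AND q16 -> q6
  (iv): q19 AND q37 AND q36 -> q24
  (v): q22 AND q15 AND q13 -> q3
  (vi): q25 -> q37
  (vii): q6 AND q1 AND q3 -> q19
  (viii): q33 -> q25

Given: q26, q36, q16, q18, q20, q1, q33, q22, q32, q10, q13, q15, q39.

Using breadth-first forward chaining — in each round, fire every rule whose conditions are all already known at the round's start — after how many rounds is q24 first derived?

[1] (iii) [q32 AND q26 AND q16 -> q6]; (v) [q22 AND q15 AND q13 -> q3]; (viii) [q33 -> q25]. ⇒ new: q6, q3, q25.
[2] (vi) [q25 -> q37]; (vii) [q6 AND q1 AND q3 -> q19]. ⇒ new: q37, q19.
[3] (iv) [q19 AND q37 AND q36 -> q24]. ⇒ new: q24.
q24 first appears in round 3.

3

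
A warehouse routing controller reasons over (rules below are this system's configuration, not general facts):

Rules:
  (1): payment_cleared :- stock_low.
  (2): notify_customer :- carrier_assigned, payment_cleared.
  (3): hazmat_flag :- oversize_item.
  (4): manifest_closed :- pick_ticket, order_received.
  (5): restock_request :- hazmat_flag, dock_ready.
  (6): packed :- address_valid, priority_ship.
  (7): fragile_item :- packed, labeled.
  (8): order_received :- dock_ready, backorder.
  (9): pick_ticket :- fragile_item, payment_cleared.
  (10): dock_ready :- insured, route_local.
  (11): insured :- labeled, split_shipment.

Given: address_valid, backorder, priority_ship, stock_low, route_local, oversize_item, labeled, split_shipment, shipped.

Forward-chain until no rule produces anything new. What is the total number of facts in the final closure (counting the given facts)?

19

Round 1 — (1), (3), (6), (11), derive payment_cleared, hazmat_flag, packed, insured.
Round 2 — (7), (10), derive fragile_item, dock_ready.
Round 3 — (5), (8), (9), derive restock_request, order_received, pick_ticket.
Round 4 — (4), derive manifest_closed.
Closure: {address_valid, backorder, dock_ready, fragile_item, hazmat_flag, insured, labeled, manifest_closed, order_received, oversize_item, packed, payment_cleared, pick_ticket, priority_ship, restock_request, route_local, shipped, split_shipment, stock_low} — 19 facts.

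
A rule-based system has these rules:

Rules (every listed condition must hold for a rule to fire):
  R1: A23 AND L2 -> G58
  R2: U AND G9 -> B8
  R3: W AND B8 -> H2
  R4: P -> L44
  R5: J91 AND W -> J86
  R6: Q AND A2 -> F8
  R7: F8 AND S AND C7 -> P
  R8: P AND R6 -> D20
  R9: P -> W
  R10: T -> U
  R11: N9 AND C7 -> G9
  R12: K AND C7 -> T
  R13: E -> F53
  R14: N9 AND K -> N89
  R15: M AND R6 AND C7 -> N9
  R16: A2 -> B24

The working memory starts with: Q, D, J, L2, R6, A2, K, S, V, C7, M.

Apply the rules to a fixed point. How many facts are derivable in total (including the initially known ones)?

Round 1 — R6, R12, R15, R16, derive F8, T, N9, B24.
Round 2 — R7, R10, R11, R14, derive P, U, G9, N89.
Round 3 — R2, R4, R8, R9, derive B8, L44, D20, W.
Round 4 — R3, derive H2.
Closure: {A2, B24, B8, C7, D, D20, F8, G9, H2, J, K, L2, L44, M, N89, N9, P, Q, R6, S, T, U, V, W} — 24 facts.

24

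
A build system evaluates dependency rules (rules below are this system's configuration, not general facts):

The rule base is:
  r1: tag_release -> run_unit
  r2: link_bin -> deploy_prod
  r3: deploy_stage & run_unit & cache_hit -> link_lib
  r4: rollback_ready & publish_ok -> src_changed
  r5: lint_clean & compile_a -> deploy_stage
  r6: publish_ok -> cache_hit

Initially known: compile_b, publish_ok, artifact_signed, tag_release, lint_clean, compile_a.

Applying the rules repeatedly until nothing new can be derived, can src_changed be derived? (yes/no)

no

Round 1 fires r1, r5, r6, giving run_unit, deploy_stage, cache_hit.
Round 2 fires r3, giving link_lib.
Fixed point reached. src_changed is concluded only by r4; r4 needs rollback_ready (never derived).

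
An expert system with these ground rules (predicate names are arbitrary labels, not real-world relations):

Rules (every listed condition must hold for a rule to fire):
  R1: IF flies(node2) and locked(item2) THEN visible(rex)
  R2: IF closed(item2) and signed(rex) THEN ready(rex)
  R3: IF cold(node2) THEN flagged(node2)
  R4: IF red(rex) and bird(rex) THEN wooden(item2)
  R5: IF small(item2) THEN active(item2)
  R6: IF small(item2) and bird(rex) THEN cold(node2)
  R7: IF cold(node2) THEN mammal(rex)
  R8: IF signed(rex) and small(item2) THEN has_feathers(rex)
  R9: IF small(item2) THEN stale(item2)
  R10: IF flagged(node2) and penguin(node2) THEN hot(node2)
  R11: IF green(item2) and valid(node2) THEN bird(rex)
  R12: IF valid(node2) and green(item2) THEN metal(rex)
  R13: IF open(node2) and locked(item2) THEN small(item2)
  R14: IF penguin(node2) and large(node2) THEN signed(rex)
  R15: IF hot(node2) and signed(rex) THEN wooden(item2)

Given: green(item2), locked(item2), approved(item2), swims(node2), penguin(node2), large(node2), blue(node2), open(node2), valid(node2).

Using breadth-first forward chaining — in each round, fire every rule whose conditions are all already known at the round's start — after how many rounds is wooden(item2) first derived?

5

Round 1 — R11, R12, R13, R14, derive bird(rex), metal(rex), small(item2), signed(rex).
Round 2 — R5, R6, R8, R9, derive active(item2), cold(node2), has_feathers(rex), stale(item2).
Round 3 — R3, R7, derive flagged(node2), mammal(rex).
Round 4 — R10, derive hot(node2).
Round 5 — R15, derive wooden(item2).
wooden(item2) first appears in round 5.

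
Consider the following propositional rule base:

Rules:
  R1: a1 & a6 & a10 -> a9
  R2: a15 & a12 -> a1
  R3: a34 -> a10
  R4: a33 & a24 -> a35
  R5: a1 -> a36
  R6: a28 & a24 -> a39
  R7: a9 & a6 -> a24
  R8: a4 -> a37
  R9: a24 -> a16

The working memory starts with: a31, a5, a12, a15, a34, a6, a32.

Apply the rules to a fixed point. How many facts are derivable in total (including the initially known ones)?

Round 1: R2 [a15 & a12 -> a1]; R3 [a34 -> a10]. New: a1, a10.
Round 2: R1 [a1 & a6 & a10 -> a9]; R5 [a1 -> a36]. New: a9, a36.
Round 3: R7 [a9 & a6 -> a24]. New: a24.
Round 4: R9 [a24 -> a16]. New: a16.
Closure: {a1, a10, a12, a15, a16, a24, a31, a32, a34, a36, a5, a6, a9} — 13 facts.

13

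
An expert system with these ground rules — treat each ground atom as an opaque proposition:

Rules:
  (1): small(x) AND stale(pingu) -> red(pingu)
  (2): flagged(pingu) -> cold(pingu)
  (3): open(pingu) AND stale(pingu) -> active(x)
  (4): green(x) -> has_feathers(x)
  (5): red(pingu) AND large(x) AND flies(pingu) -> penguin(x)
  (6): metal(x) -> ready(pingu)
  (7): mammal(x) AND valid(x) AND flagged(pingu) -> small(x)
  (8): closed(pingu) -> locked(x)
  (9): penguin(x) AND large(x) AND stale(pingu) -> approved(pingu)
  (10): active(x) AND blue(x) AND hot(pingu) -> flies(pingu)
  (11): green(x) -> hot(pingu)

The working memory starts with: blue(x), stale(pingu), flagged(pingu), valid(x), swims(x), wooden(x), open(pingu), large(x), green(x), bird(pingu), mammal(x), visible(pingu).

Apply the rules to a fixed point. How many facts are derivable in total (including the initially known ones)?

21

Round 1 fires (2), (3), (4), (7), (11), giving cold(pingu), active(x), has_feathers(x), small(x), hot(pingu).
Round 2 fires (1), (10), giving red(pingu), flies(pingu).
Round 3 fires (5), giving penguin(x).
Round 4 fires (9), giving approved(pingu).
Closure: {active(x), approved(pingu), bird(pingu), blue(x), cold(pingu), flagged(pingu), flies(pingu), green(x), has_feathers(x), hot(pingu), large(x), mammal(x), open(pingu), penguin(x), red(pingu), small(x), stale(pingu), swims(x), valid(x), visible(pingu), wooden(x)} — 21 facts.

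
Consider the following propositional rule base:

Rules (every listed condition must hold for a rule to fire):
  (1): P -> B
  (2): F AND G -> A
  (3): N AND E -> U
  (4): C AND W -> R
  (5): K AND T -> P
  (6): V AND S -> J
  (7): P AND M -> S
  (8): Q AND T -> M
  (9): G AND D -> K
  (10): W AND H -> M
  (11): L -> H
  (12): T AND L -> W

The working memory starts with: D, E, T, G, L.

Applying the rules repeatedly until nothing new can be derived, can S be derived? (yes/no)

yes

Round 1 fires (9), (11), (12), giving K, H, W.
Round 2 fires (5), (10), giving P, M.
Round 3 fires (1), (7), giving B, S.
S appears in round 3, so it is derivable.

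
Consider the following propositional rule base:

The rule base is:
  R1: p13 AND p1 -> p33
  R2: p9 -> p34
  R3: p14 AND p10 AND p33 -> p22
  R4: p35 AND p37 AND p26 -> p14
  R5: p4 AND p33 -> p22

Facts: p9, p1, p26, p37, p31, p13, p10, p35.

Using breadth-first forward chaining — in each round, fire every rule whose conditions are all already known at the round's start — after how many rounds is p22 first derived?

2

Round 1 — R1, R2, R4, derive p33, p34, p14.
Round 2 — R3, derive p22.
p22 first appears in round 2.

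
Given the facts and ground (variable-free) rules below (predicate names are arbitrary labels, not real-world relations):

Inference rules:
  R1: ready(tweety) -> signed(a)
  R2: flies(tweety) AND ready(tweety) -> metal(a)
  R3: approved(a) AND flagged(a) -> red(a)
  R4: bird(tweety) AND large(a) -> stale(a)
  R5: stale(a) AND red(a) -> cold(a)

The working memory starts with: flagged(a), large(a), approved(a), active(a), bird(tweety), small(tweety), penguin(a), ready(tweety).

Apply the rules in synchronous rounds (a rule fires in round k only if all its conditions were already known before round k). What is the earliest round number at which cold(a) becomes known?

Round 1 — R1, R3, R4, derive signed(a), red(a), stale(a).
Round 2 — R5, derive cold(a).
cold(a) first appears in round 2.

2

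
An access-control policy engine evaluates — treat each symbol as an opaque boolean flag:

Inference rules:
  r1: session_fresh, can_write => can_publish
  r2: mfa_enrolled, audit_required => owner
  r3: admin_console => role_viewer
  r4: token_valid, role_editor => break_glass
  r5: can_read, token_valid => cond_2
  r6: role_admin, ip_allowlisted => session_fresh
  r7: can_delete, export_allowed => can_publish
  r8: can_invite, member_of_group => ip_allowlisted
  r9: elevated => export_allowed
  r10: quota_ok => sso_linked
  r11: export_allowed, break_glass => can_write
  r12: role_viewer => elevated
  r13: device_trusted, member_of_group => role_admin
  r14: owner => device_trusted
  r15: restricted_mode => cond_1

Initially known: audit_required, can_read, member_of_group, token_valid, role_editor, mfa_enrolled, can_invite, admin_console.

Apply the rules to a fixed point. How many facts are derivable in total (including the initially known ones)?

Round 1 fires r2, r3, r4, r5, r8, giving owner, role_viewer, break_glass, cond_2, ip_allowlisted.
Round 2 fires r12, r14, giving elevated, device_trusted.
Round 3 fires r9, r13, giving export_allowed, role_admin.
Round 4 fires r6, r11, giving session_fresh, can_write.
Round 5 fires r1, giving can_publish.
Closure: {admin_console, audit_required, break_glass, can_invite, can_publish, can_read, can_write, cond_2, device_trusted, elevated, export_allowed, ip_allowlisted, member_of_group, mfa_enrolled, owner, role_admin, role_editor, role_viewer, session_fresh, token_valid} — 20 facts.

20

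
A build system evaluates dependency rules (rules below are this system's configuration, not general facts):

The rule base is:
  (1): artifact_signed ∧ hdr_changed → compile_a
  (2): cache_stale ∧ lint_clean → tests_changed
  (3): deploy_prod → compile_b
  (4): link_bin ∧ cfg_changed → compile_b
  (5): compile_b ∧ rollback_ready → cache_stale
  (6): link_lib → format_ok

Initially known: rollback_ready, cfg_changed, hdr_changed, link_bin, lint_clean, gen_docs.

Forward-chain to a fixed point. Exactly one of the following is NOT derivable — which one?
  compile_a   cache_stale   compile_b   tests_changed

Round 1 — (4), derive compile_b.
Round 2 — (5), derive cache_stale.
Round 3 — (2), derive tests_changed.
Derived: cache_stale (round 2), compile_b (round 1), tests_changed (round 3). compile_a never appears in any round.

compile_a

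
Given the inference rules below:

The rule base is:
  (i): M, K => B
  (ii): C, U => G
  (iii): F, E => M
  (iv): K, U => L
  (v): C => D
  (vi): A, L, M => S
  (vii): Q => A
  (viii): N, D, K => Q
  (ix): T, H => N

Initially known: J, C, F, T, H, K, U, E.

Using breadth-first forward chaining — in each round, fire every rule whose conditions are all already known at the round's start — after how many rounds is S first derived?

4

Round 1: (ii) [C, U => G]; (iii) [F, E => M]; (iv) [K, U => L]; (v) [C => D]; (ix) [T, H => N]. Adds G, M, L, D, N.
Round 2: (i) [M, K => B]; (viii) [N, D, K => Q]. Adds B, Q.
Round 3: (vii) [Q => A]. Adds A.
Round 4: (vi) [A, L, M => S]. Adds S.
S first appears in round 4.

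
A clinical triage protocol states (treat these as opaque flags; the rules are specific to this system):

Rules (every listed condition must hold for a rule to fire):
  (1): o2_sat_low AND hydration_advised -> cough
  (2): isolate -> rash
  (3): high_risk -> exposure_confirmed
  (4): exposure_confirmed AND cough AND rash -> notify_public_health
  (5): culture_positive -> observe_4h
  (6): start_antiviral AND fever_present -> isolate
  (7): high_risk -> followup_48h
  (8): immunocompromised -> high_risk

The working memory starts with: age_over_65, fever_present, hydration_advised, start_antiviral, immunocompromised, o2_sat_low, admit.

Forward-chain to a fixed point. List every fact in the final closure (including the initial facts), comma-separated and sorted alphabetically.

Round 1 fires (1), (6), (8), giving cough, isolate, high_risk.
Round 2 fires (2), (3), (7), giving rash, exposure_confirmed, followup_48h.
Round 3 fires (4), giving notify_public_health.

admit, age_over_65, cough, exposure_confirmed, fever_present, followup_48h, high_risk, hydration_advised, immunocompromised, isolate, notify_public_health, o2_sat_low, rash, start_antiviral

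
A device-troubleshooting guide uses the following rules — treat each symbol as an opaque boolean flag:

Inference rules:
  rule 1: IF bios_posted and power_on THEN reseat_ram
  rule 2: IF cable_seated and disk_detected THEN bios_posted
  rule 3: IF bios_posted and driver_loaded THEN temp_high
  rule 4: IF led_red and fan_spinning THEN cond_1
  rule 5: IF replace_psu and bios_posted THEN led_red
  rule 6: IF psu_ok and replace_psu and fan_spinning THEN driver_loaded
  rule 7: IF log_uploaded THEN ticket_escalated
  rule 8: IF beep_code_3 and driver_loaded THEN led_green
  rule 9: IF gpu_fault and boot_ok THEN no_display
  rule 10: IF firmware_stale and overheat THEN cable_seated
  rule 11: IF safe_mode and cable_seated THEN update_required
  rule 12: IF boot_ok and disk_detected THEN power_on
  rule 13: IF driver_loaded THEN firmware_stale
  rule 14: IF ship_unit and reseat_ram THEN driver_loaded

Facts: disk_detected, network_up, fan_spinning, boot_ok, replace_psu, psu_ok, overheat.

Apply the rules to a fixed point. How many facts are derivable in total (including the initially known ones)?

Round 1: rule 6 [IF psu_ok and replace_psu and fan_spinning THEN driver_loaded]; rule 12 [IF boot_ok and disk_detected THEN power_on]. Adds driver_loaded, power_on.
Round 2: rule 13 [IF driver_loaded THEN firmware_stale]. Adds firmware_stale.
Round 3: rule 10 [IF firmware_stale and overheat THEN cable_seated]. Adds cable_seated.
Round 4: rule 2 [IF cable_seated and disk_detected THEN bios_posted]. Adds bios_posted.
Round 5: rule 1 [IF bios_posted and power_on THEN reseat_ram]; rule 3 [IF bios_posted and driver_loaded THEN temp_high]; rule 5 [IF replace_psu and bios_posted THEN led_red]. Adds reseat_ram, temp_high, led_red.
Round 6: rule 4 [IF led_red and fan_spinning THEN cond_1]. Adds cond_1.
Closure: {bios_posted, boot_ok, cable_seated, cond_1, disk_detected, driver_loaded, fan_spinning, firmware_stale, led_red, network_up, overheat, power_on, psu_ok, replace_psu, reseat_ram, temp_high} — 16 facts.

16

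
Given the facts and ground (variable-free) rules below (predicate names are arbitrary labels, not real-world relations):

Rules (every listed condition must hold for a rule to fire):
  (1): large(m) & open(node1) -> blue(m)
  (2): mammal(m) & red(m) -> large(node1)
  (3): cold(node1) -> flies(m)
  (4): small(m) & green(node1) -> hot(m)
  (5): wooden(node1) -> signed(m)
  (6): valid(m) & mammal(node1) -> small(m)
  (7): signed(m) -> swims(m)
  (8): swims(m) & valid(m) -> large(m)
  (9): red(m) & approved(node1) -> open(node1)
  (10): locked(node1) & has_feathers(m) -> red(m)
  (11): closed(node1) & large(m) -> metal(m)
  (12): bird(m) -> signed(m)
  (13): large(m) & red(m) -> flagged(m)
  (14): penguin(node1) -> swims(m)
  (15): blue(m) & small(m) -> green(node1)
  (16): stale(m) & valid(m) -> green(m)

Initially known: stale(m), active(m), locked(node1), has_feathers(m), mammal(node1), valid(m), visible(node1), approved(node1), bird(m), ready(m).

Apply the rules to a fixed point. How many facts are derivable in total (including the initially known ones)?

21

Round 1 fires (6), (10), (12), (16), giving small(m), red(m), signed(m), green(m).
Round 2 fires (7), (9), giving swims(m), open(node1).
Round 3 fires (8), giving large(m).
Round 4 fires (1), (13), giving blue(m), flagged(m).
Round 5 fires (15), giving green(node1).
Round 6 fires (4), giving hot(m).
Closure: {active(m), approved(node1), bird(m), blue(m), flagged(m), green(m), green(node1), has_feathers(m), hot(m), large(m), locked(node1), mammal(node1), open(node1), ready(m), red(m), signed(m), small(m), stale(m), swims(m), valid(m), visible(node1)} — 21 facts.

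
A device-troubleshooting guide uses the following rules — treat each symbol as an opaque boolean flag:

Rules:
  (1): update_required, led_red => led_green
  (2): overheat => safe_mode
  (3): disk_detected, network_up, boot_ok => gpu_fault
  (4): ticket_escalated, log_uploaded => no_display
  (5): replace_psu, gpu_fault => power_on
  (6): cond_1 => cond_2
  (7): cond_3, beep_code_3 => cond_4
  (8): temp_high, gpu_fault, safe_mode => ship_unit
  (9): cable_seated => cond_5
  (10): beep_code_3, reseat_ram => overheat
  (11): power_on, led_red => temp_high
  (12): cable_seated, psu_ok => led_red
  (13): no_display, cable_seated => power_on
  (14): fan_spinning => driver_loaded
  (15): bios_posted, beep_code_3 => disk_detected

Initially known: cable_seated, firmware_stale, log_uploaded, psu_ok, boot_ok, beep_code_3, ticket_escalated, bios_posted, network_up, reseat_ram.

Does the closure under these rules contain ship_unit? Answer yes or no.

[1] (4) [ticket_escalated, log_uploaded => no_display]; (9) [cable_seated => cond_5]; (10) [beep_code_3, reseat_ram => overheat]; (12) [cable_seated, psu_ok => led_red]; (15) [bios_posted, beep_code_3 => disk_detected]. ⇒ new: no_display, cond_5, overheat, led_red, disk_detected.
[2] (2) [overheat => safe_mode]; (3) [disk_detected, network_up, boot_ok => gpu_fault]; (13) [no_display, cable_seated => power_on]. ⇒ new: safe_mode, gpu_fault, power_on.
[3] (11) [power_on, led_red => temp_high]. ⇒ new: temp_high.
[4] (8) [temp_high, gpu_fault, safe_mode => ship_unit]. ⇒ new: ship_unit.
ship_unit appears in round 4, so it is derivable.

yes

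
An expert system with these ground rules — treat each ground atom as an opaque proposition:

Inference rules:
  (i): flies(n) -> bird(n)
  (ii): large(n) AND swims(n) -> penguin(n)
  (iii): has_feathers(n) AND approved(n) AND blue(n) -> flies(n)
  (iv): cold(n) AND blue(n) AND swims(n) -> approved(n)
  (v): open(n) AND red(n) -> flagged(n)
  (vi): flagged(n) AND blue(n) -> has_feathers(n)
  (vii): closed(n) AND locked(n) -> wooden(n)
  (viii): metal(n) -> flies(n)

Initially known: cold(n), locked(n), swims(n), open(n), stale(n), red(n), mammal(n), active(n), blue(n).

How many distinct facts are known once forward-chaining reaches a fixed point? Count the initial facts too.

[1] (iv) [cold(n) AND blue(n) AND swims(n) -> approved(n)]; (v) [open(n) AND red(n) -> flagged(n)]. ⇒ new: approved(n), flagged(n).
[2] (vi) [flagged(n) AND blue(n) -> has_feathers(n)]. ⇒ new: has_feathers(n).
[3] (iii) [has_feathers(n) AND approved(n) AND blue(n) -> flies(n)]. ⇒ new: flies(n).
[4] (i) [flies(n) -> bird(n)]. ⇒ new: bird(n).
Closure: {active(n), approved(n), bird(n), blue(n), cold(n), flagged(n), flies(n), has_feathers(n), locked(n), mammal(n), open(n), red(n), stale(n), swims(n)} — 14 facts.

14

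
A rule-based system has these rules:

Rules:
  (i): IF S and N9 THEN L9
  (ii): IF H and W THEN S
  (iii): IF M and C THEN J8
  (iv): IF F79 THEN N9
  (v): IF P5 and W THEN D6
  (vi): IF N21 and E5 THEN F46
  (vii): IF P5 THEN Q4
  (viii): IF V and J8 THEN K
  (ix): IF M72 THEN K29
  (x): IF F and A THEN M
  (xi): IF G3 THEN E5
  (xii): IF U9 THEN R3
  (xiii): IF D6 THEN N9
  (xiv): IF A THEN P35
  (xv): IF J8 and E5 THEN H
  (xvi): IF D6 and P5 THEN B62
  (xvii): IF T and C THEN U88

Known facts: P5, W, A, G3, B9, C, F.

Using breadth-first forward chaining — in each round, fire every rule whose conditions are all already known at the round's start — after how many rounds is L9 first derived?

5

Round 1 fires (v), (vii), (x), (xi), (xiv), giving D6, Q4, M, E5, P35.
Round 2 fires (iii), (xiii), (xvi), giving J8, N9, B62.
Round 3 fires (xv), giving H.
Round 4 fires (ii), giving S.
Round 5 fires (i), giving L9.
L9 first appears in round 5.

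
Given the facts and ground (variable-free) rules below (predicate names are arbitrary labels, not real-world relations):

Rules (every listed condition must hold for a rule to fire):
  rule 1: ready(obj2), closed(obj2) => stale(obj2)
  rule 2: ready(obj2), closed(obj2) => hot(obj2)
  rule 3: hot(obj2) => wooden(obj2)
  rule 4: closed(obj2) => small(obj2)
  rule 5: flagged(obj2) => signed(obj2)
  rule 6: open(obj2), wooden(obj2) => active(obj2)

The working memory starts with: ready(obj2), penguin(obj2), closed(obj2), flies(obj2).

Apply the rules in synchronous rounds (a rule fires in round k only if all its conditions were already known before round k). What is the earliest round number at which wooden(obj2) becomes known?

2

Round 1 — rule 1, rule 2, rule 4, derive stale(obj2), hot(obj2), small(obj2).
Round 2 — rule 3, derive wooden(obj2).
wooden(obj2) first appears in round 2.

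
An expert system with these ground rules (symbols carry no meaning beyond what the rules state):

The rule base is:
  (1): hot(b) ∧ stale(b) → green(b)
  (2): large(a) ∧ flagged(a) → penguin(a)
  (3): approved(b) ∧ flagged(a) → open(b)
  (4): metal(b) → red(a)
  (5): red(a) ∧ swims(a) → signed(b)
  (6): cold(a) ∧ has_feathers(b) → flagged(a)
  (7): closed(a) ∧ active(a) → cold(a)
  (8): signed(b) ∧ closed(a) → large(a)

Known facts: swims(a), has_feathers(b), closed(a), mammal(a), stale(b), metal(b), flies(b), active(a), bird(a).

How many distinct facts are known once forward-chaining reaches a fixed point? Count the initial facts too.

15

[1] (4) [metal(b) → red(a)]; (7) [closed(a) ∧ active(a) → cold(a)]. ⇒ new: red(a), cold(a).
[2] (5) [red(a) ∧ swims(a) → signed(b)]; (6) [cold(a) ∧ has_feathers(b) → flagged(a)]. ⇒ new: signed(b), flagged(a).
[3] (8) [signed(b) ∧ closed(a) → large(a)]. ⇒ new: large(a).
[4] (2) [large(a) ∧ flagged(a) → penguin(a)]. ⇒ new: penguin(a).
Closure: {active(a), bird(a), closed(a), cold(a), flagged(a), flies(b), has_feathers(b), large(a), mammal(a), metal(b), penguin(a), red(a), signed(b), stale(b), swims(a)} — 15 facts.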